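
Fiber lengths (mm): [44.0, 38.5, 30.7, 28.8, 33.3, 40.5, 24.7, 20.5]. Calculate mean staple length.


Formula: Mean = sum of lengths / count
Sum = 44.0 + 38.5 + 30.7 + 28.8 + 33.3 + 40.5 + 24.7 + 20.5
Sum = 261.0 mm
Mean = 261.0 / 8 = 32.63 mm

32.63 mm


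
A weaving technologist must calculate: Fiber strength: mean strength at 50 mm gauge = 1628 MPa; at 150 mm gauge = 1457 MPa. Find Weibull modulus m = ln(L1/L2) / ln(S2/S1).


Formula: m = ln(L1/L2) / ln(S2/S1)
Step 1: ln(L1/L2) = ln(50/150) = -1.09861
Step 2: S2/S1 = 1457/1628 = 0.89496
Step 3: ln(S2/S1) = ln(0.89496) = -0.11098
Step 4: m = -1.09861 / -0.11098 = 9.90

9.90 (Weibull m)


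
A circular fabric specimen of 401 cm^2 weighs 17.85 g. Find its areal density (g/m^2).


Formula: GSM = mass_g / area_m2
Step 1: Convert area: 401 cm^2 = 401 / 10000 = 0.0401 m^2
Step 2: GSM = 17.85 g / 0.0401 m^2 = 445.1 g/m^2

445.1 g/m^2


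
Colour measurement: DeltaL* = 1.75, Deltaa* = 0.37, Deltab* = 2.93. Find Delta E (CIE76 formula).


Formula: Delta E = sqrt(dL*^2 + da*^2 + db*^2)
Step 1: dL*^2 = 1.75^2 = 3.0625
Step 2: da*^2 = 0.37^2 = 0.1369
Step 3: db*^2 = 2.93^2 = 8.5849
Step 4: Sum = 3.0625 + 0.1369 + 8.5849 = 11.7843
Step 5: Delta E = sqrt(11.7843) = 3.43

3.43 Delta E


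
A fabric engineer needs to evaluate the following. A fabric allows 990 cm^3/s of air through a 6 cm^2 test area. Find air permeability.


Formula: Air Permeability = Airflow / Test Area
AP = 990 cm^3/s / 6 cm^2
AP = 165.0 cm^3/s/cm^2

165.0 cm^3/s/cm^2


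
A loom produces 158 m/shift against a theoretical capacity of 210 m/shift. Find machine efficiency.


Formula: Efficiency% = (Actual output / Theoretical output) * 100
Efficiency% = (158 / 210) * 100
Efficiency% = 0.752381 * 100 = 75.2381% ≈ 75.2%

75.2%


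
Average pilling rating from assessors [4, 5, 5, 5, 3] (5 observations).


Formula: Mean = sum / count
Sum = 4 + 5 + 5 + 5 + 3 = 22
Mean = 22 / 5 = 4.4

4.4


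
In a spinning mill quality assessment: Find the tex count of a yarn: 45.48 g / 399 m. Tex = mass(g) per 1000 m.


Formula: Tex = (mass_g / length_m) * 1000
Substituting: Tex = (45.48 / 399) * 1000
Intermediate: 45.48 / 399 = 0.11398496 g/m
Tex = 0.11398496 * 1000 = 113.98 tex

113.98 tex


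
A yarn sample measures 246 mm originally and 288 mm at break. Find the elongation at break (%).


Formula: Elongation (%) = ((L_break - L0) / L0) * 100
Step 1: Extension = 288 - 246 = 42 mm
Step 2: Elongation = (42 / 246) * 100
Step 3: Elongation = 0.170732 * 100 = 17.0732% ≈ 17.1%

17.1%


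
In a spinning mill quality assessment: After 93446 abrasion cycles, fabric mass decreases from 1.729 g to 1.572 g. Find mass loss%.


Formula: Mass loss% = ((m_before - m_after) / m_before) * 100
Step 1: Mass loss = 1.729 - 1.572 = 0.157 g
Step 2: Ratio = 0.157 / 1.729 = 0.0908039
Step 3: Mass loss% = 0.0908039 * 100 = 9.08039% ≈ 9.08%

9.08%


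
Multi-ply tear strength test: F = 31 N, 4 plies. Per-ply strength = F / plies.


Formula: Per-ply strength = Total force / Number of plies
Per-ply = 31 N / 4
Per-ply = 7.75 N

7.75 N


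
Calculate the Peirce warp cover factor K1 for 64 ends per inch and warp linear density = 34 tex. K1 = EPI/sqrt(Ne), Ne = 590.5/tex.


Formula: K1 = EPI / sqrt(Ne), with Ne = 590.5 / tex_warp
Step 1: Ne = 590.5 / 34 = 17.368
Step 2: sqrt(Ne) = sqrt(17.368) = 4.1675
Step 3: K1 = 64 / 4.1675 = 15.4

15.4


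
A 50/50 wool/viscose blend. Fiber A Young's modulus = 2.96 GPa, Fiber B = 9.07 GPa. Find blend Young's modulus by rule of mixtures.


Formula: Blend property = (fraction_A * property_A) + (fraction_B * property_B)
Step 1: Contribution A = 50/100 * 2.96 GPa = 1.48 GPa
Step 2: Contribution B = 50/100 * 9.07 GPa = 4.535 GPa
Step 3: Blend Young's modulus = 1.48 + 4.535 = 6.015 GPa

6.015 GPa


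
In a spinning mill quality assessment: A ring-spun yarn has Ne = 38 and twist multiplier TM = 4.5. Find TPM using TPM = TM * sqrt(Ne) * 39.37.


Formula: TPM = TM * sqrt(Ne) * 39.37
Step 1: sqrt(Ne) = sqrt(38) = 6.1644
Step 2: TM * sqrt(Ne) = 4.5 * 6.1644 = 27.7398
Step 3: TPM = 27.7398 * 39.37 = 1092 twists/m

1092 twists/m


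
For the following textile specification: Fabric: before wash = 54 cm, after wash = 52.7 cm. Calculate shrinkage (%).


Formula: Shrinkage% = ((L_before - L_after) / L_before) * 100
Step 1: Shrinkage = 54 - 52.7 = 1.3 cm
Step 2: Shrinkage% = (1.3 / 54) * 100
Step 3: Shrinkage% = 0.024074 * 100 = 2.4074% ≈ 2.4%

2.4%


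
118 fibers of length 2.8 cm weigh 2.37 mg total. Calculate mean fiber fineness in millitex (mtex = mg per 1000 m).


Formula: fineness (mtex) = mass (mg) / total length (km) = (mass_mg / total_length_m) * 1000
Step 1: Convert fiber length: 2.8 cm = 0.028 m
Step 2: Total fiber length = 118 * 0.028 = 3.304 m
Step 3: Linear density = 2.37 mg / 3.304 m = 0.7173 mg/m
Step 4: fineness = 0.7173 * 1000 = 717.3 mtex

717.3 mtex


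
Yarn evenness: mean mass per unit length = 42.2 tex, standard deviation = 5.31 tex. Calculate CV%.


Formula: CV% = (standard deviation / mean) * 100
Step 1: Ratio = 5.31 / 42.2 = 0.125829
Step 2: CV% = 0.125829 * 100 = 12.5829% ≈ 12.6%

12.6%


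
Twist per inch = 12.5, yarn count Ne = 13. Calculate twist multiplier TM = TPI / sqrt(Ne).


Formula: TM = TPI / sqrt(Ne)
Step 1: sqrt(Ne) = sqrt(13) = 3.6056
Step 2: TM = 12.5 / 3.6056 = 3.47

3.47 TM


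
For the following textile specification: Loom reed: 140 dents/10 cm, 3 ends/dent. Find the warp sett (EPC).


Formula: EPC = (dents per 10 cm * ends per dent) / 10
Step 1: Total ends per 10 cm = 140 * 3 = 420
Step 2: EPC = 420 / 10 = 42.0 ends/cm

42.0 ends/cm


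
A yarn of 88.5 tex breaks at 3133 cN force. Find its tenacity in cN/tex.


Formula: Tenacity = Breaking force / Linear density
Tenacity = 3133 cN / 88.5 tex
Tenacity = 35.40 cN/tex

35.40 cN/tex


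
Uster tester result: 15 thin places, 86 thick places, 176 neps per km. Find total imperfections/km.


Formula: Total = thin places + thick places + neps
Total = 15 + 86 + 176
Total = 277 imperfections/km

277 imperfections/km


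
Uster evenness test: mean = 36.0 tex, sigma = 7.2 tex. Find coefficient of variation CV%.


Formula: CV% = (standard deviation / mean) * 100
Step 1: Ratio = 7.2 / 36.0 = 0.2
Step 2: CV% = 0.2 * 100 = 20.0%

20.0%


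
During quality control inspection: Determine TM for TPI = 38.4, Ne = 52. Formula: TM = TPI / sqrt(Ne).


Formula: TM = TPI / sqrt(Ne)
Step 1: sqrt(Ne) = sqrt(52) = 7.2111
Step 2: TM = 38.4 / 7.2111 = 5.33

5.33 TM


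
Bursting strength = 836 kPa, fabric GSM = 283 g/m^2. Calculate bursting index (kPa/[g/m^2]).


Formula: Bursting Index = Bursting Strength / Fabric GSM
BI = 836 kPa / 283 g/m^2
BI = 2.954 kPa/(g/m^2)

2.954 kPa/(g/m^2)


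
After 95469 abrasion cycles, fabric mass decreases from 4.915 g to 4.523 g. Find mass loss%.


Formula: Mass loss% = ((m_before - m_after) / m_before) * 100
Step 1: Mass loss = 4.915 - 4.523 = 0.392 g
Step 2: Ratio = 0.392 / 4.915 = 0.0797558
Step 3: Mass loss% = 0.0797558 * 100 = 7.97558% ≈ 7.98%

7.98%


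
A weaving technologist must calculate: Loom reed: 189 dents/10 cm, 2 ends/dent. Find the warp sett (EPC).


Formula: EPC = (dents per 10 cm * ends per dent) / 10
Step 1: Total ends per 10 cm = 189 * 2 = 378
Step 2: EPC = 378 / 10 = 37.8 ends/cm

37.8 ends/cm


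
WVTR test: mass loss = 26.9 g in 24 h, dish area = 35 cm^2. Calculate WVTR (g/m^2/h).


Formula: WVTR = mass_loss / (area * time)
Step 1: Convert area: 35 cm^2 = 0.0035 m^2
Step 2: WVTR = 26.9 g / (0.0035 m^2 * 24 h)
Step 3: WVTR = 26.9 / 0.084 = 320.2 g/m^2/h

320.2 g/m^2/h


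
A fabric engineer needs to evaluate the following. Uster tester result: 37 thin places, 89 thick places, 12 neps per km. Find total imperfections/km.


Formula: Total = thin places + thick places + neps
Total = 37 + 89 + 12
Total = 138 imperfections/km

138 imperfections/km


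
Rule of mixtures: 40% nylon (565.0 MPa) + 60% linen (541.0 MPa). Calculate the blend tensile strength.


Formula: Blend property = (fraction_A * property_A) + (fraction_B * property_B)
Step 1: Contribution A = 40/100 * 565.0 MPa = 226.0 MPa
Step 2: Contribution B = 60/100 * 541.0 MPa = 324.6 MPa
Step 3: Blend tensile strength = 226.0 + 324.6 = 550.6 MPa

550.6 MPa


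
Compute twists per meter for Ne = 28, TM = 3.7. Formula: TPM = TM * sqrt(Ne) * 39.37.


Formula: TPM = TM * sqrt(Ne) * 39.37
Step 1: sqrt(Ne) = sqrt(28) = 5.2915
Step 2: TM * sqrt(Ne) = 3.7 * 5.2915 = 19.5786
Step 3: TPM = 19.5786 * 39.37 = 771 twists/m

771 twists/m


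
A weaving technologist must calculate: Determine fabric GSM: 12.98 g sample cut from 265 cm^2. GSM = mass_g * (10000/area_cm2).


Formula: GSM = mass_g / area_m2
Step 1: Convert area: 265 cm^2 = 265 / 10000 = 0.0265 m^2
Step 2: GSM = 12.98 g / 0.0265 m^2 = 489.8 g/m^2

489.8 g/m^2


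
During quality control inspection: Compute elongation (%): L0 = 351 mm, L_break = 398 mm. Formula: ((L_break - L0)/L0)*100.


Formula: Elongation (%) = ((L_break - L0) / L0) * 100
Step 1: Extension = 398 - 351 = 47 mm
Step 2: Elongation = (47 / 351) * 100
Step 3: Elongation = 0.133903 * 100 = 13.3903% ≈ 13.4%

13.4%


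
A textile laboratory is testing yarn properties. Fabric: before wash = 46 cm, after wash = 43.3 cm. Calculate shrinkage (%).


Formula: Shrinkage% = ((L_before - L_after) / L_before) * 100
Step 1: Shrinkage = 46 - 43.3 = 2.7 cm
Step 2: Shrinkage% = (2.7 / 46) * 100
Step 3: Shrinkage% = 0.058696 * 100 = 5.8696% ≈ 5.9%

5.9%


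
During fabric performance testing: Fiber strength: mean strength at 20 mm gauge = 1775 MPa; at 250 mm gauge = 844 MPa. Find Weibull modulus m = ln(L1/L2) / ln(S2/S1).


Formula: m = ln(L1/L2) / ln(S2/S1)
Step 1: ln(L1/L2) = ln(20/250) = -2.52573
Step 2: S2/S1 = 844/1775 = 0.47549
Step 3: ln(S2/S1) = ln(0.47549) = -0.74341
Step 4: m = -2.52573 / -0.74341 = 3.40

3.40 (Weibull m)


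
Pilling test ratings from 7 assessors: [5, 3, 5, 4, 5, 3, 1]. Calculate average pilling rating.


Formula: Mean = sum / count
Sum = 5 + 3 + 5 + 4 + 5 + 3 + 1 = 26
Mean = 26 / 7 = 3.7

3.7


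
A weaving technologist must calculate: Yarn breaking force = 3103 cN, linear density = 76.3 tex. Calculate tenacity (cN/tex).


Formula: Tenacity = Breaking force / Linear density
Tenacity = 3103 cN / 76.3 tex
Tenacity = 40.67 cN/tex

40.67 cN/tex


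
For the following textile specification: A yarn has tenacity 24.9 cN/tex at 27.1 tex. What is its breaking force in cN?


Formula: Breaking force = Tenacity * Linear density
F = 24.9 cN/tex * 27.1 tex
F = 674.79 cN

674.79 cN


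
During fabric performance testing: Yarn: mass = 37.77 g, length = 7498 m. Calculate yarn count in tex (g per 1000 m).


Formula: Tex = (mass_g / length_m) * 1000
Substituting: Tex = (37.77 / 7498) * 1000
Intermediate: 37.77 / 7498 = 0.00503734 g/m
Tex = 0.00503734 * 1000 = 5.04 tex

5.04 tex


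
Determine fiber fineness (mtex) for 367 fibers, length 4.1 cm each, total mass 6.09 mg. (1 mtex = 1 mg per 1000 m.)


Formula: fineness (mtex) = mass (mg) / total length (km) = (mass_mg / total_length_m) * 1000
Step 1: Convert fiber length: 4.1 cm = 0.041 m
Step 2: Total fiber length = 367 * 0.041 = 15.047 m
Step 3: Linear density = 6.09 mg / 15.047 m = 0.4047 mg/m
Step 4: fineness = 0.4047 * 1000 = 404.7 mtex

404.7 mtex


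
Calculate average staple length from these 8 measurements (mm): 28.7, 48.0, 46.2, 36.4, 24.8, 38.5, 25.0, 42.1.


Formula: Mean = sum of lengths / count
Sum = 28.7 + 48.0 + 46.2 + 36.4 + 24.8 + 38.5 + 25.0 + 42.1
Sum = 289.7 mm
Mean = 289.7 / 8 = 36.21 mm

36.21 mm


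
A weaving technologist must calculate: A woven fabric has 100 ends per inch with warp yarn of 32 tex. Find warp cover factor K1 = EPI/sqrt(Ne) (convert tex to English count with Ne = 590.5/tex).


Formula: K1 = EPI / sqrt(Ne), with Ne = 590.5 / tex_warp
Step 1: Ne = 590.5 / 32 = 18.453
Step 2: sqrt(Ne) = sqrt(18.453) = 4.2957
Step 3: K1 = 100 / 4.2957 = 23.3

23.3


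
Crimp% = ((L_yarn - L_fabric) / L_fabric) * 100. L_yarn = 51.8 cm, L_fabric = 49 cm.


Formula: Crimp% = ((L_yarn - L_fabric) / L_fabric) * 100
Step 1: Extension = 51.8 - 49 = 2.8 cm
Step 2: Crimp% = (2.8 / 49) * 100
Step 3: Crimp% = 0.057143 * 100 = 5.7143% ≈ 5.7%

5.7%


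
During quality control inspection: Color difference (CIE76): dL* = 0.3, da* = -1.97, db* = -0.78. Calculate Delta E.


Formula: Delta E = sqrt(dL*^2 + da*^2 + db*^2)
Step 1: dL*^2 = 0.3^2 = 0.09
Step 2: da*^2 = (-1.97)^2 = 3.8809
Step 3: db*^2 = (-0.78)^2 = 0.6084
Step 4: Sum = 0.09 + 3.8809 + 0.6084 = 4.5793
Step 5: Delta E = sqrt(4.5793) = 2.14

2.14 Delta E


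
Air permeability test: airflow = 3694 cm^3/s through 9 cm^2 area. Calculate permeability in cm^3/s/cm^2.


Formula: Air Permeability = Airflow / Test Area
AP = 3694 cm^3/s / 9 cm^2
AP = 410.4 cm^3/s/cm^2

410.4 cm^3/s/cm^2


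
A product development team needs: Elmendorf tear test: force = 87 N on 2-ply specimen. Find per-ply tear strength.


Formula: Per-ply strength = Total force / Number of plies
Per-ply = 87 N / 2
Per-ply = 43.5 N

43.5 N


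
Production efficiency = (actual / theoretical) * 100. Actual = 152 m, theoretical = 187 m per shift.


Formula: Efficiency% = (Actual output / Theoretical output) * 100
Efficiency% = (152 / 187) * 100
Efficiency% = 0.812834 * 100 = 81.2834% ≈ 81.3%

81.3%


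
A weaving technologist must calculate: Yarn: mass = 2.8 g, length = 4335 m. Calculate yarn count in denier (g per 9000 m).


Formula: den = (mass_g / length_m) * 9000
Substituting: den = (2.8 / 4335) * 9000
Intermediate: 2.8 / 4335 = 0.00064591 g/m
den = 0.00064591 * 9000 = 5.8 denier

5.8 denier


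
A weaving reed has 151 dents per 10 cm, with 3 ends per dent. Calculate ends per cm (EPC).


Formula: EPC = (dents per 10 cm * ends per dent) / 10
Step 1: Total ends per 10 cm = 151 * 3 = 453
Step 2: EPC = 453 / 10 = 45.3 ends/cm

45.3 ends/cm


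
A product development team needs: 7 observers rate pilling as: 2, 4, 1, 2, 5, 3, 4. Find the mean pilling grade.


Formula: Mean = sum / count
Sum = 2 + 4 + 1 + 2 + 5 + 3 + 4 = 21
Mean = 21 / 7 = 3.0

3.0


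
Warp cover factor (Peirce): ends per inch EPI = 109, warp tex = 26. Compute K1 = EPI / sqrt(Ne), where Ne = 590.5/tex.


Formula: K1 = EPI / sqrt(Ne), with Ne = 590.5 / tex_warp
Step 1: Ne = 590.5 / 26 = 22.712
Step 2: sqrt(Ne) = sqrt(22.712) = 4.7657
Step 3: K1 = 109 / 4.7657 = 22.9

22.9


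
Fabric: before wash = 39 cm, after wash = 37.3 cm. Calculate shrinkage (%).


Formula: Shrinkage% = ((L_before - L_after) / L_before) * 100
Step 1: Shrinkage = 39 - 37.3 = 1.7 cm
Step 2: Shrinkage% = (1.7 / 39) * 100
Step 3: Shrinkage% = 0.04359 * 100 = 4.359% ≈ 4.4%

4.4%


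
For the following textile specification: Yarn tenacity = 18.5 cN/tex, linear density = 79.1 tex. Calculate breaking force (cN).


Formula: Breaking force = Tenacity * Linear density
F = 18.5 cN/tex * 79.1 tex
F = 1463.35 cN

1463.35 cN


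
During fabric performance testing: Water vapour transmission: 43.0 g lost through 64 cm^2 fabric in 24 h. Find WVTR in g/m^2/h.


Formula: WVTR = mass_loss / (area * time)
Step 1: Convert area: 64 cm^2 = 0.0064 m^2
Step 2: WVTR = 43.0 g / (0.0064 m^2 * 24 h)
Step 3: WVTR = 43.0 / 0.1536 = 279.9 g/m^2/h

279.9 g/m^2/h


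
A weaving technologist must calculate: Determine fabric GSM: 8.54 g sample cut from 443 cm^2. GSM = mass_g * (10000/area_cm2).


Formula: GSM = mass_g / area_m2
Step 1: Convert area: 443 cm^2 = 443 / 10000 = 0.0443 m^2
Step 2: GSM = 8.54 g / 0.0443 m^2 = 192.8 g/m^2

192.8 g/m^2


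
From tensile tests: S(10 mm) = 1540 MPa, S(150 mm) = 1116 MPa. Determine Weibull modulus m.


Formula: m = ln(L1/L2) / ln(S2/S1)
Step 1: ln(L1/L2) = ln(10/150) = -2.70805
Step 2: S2/S1 = 1116/1540 = 0.72468
Step 3: ln(S2/S1) = ln(0.72468) = -0.32203
Step 4: m = -2.70805 / -0.32203 = 8.41

8.41 (Weibull m)


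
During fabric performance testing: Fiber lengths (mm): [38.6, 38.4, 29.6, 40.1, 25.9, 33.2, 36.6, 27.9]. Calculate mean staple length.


Formula: Mean = sum of lengths / count
Sum = 38.6 + 38.4 + 29.6 + 40.1 + 25.9 + 33.2 + 36.6 + 27.9
Sum = 270.3 mm
Mean = 270.3 / 8 = 33.79 mm

33.79 mm


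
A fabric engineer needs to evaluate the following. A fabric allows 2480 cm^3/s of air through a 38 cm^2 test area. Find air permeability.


Formula: Air Permeability = Airflow / Test Area
AP = 2480 cm^3/s / 38 cm^2
AP = 65.3 cm^3/s/cm^2

65.3 cm^3/s/cm^2


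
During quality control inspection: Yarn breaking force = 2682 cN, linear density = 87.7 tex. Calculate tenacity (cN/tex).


Formula: Tenacity = Breaking force / Linear density
Tenacity = 2682 cN / 87.7 tex
Tenacity = 30.58 cN/tex

30.58 cN/tex


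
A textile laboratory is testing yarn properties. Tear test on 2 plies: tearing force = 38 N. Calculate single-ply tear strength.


Formula: Per-ply strength = Total force / Number of plies
Per-ply = 38 N / 2
Per-ply = 19 N

19 N


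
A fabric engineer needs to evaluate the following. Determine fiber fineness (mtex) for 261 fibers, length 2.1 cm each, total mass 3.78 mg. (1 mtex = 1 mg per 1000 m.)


Formula: fineness (mtex) = mass (mg) / total length (km) = (mass_mg / total_length_m) * 1000
Step 1: Convert fiber length: 2.1 cm = 0.021 m
Step 2: Total fiber length = 261 * 0.021 = 5.481 m
Step 3: Linear density = 3.78 mg / 5.481 m = 0.6897 mg/m
Step 4: fineness = 0.6897 * 1000 = 689.7 mtex

689.7 mtex


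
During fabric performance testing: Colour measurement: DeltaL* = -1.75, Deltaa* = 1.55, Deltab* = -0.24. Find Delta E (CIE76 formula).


Formula: Delta E = sqrt(dL*^2 + da*^2 + db*^2)
Step 1: dL*^2 = (-1.75)^2 = 3.0625
Step 2: da*^2 = 1.55^2 = 2.4025
Step 3: db*^2 = (-0.24)^2 = 0.0576
Step 4: Sum = 3.0625 + 2.4025 + 0.0576 = 5.5226
Step 5: Delta E = sqrt(5.5226) = 2.35

2.35 Delta E


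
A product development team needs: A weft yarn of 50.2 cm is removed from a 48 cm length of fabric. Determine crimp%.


Formula: Crimp% = ((L_yarn - L_fabric) / L_fabric) * 100
Step 1: Extension = 50.2 - 48 = 2.2 cm
Step 2: Crimp% = (2.2 / 48) * 100
Step 3: Crimp% = 0.045833 * 100 = 4.5833% ≈ 4.6%

4.6%


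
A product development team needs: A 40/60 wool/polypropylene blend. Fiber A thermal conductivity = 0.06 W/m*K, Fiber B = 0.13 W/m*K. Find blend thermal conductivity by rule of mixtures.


Formula: Blend property = (fraction_A * property_A) + (fraction_B * property_B)
Step 1: Contribution A = 40/100 * 0.06 W/m*K = 0.024 W/m*K
Step 2: Contribution B = 60/100 * 0.13 W/m*K = 0.078 W/m*K
Step 3: Blend thermal conductivity = 0.024 + 0.078 = 0.102 W/m*K

0.102 W/m*K


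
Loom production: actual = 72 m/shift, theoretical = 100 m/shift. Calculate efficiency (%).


Formula: Efficiency% = (Actual output / Theoretical output) * 100
Efficiency% = (72 / 100) * 100
Efficiency% = 0.72 * 100 = 72.0%

72.0%


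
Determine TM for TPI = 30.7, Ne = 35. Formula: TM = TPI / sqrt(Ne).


Formula: TM = TPI / sqrt(Ne)
Step 1: sqrt(Ne) = sqrt(35) = 5.9161
Step 2: TM = 30.7 / 5.9161 = 5.19

5.19 TM


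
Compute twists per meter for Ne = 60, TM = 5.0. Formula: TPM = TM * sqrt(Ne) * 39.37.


Formula: TPM = TM * sqrt(Ne) * 39.37
Step 1: sqrt(Ne) = sqrt(60) = 7.746
Step 2: TM * sqrt(Ne) = 5.0 * 7.746 = 38.73
Step 3: TPM = 38.73 * 39.37 = 1525 twists/m

1525 twists/m


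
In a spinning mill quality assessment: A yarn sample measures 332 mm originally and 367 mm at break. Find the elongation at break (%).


Formula: Elongation (%) = ((L_break - L0) / L0) * 100
Step 1: Extension = 367 - 332 = 35 mm
Step 2: Elongation = (35 / 332) * 100
Step 3: Elongation = 0.105422 * 100 = 10.5422% ≈ 10.5%

10.5%


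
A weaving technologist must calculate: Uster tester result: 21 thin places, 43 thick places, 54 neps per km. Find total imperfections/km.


Formula: Total = thin places + thick places + neps
Total = 21 + 43 + 54
Total = 118 imperfections/km

118 imperfections/km


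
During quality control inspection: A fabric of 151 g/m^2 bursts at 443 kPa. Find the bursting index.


Formula: Bursting Index = Bursting Strength / Fabric GSM
BI = 443 kPa / 151 g/m^2
BI = 2.934 kPa/(g/m^2)

2.934 kPa/(g/m^2)


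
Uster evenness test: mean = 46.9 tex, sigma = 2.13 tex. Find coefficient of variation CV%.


Formula: CV% = (standard deviation / mean) * 100
Step 1: Ratio = 2.13 / 46.9 = 0.045416
Step 2: CV% = 0.045416 * 100 = 4.5416% ≈ 4.5%

4.5%


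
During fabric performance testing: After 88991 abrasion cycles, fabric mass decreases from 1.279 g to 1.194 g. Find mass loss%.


Formula: Mass loss% = ((m_before - m_after) / m_before) * 100
Step 1: Mass loss = 1.279 - 1.194 = 0.085 g
Step 2: Ratio = 0.085 / 1.279 = 0.0664582
Step 3: Mass loss% = 0.0664582 * 100 = 6.64582% ≈ 6.65%

6.65%


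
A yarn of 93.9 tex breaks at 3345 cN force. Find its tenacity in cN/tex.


Formula: Tenacity = Breaking force / Linear density
Tenacity = 3345 cN / 93.9 tex
Tenacity = 35.62 cN/tex

35.62 cN/tex


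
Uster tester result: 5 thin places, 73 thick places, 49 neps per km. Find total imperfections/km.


Formula: Total = thin places + thick places + neps
Total = 5 + 73 + 49
Total = 127 imperfections/km

127 imperfections/km


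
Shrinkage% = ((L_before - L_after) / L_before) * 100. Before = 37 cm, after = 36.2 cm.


Formula: Shrinkage% = ((L_before - L_after) / L_before) * 100
Step 1: Shrinkage = 37 - 36.2 = 0.8 cm
Step 2: Shrinkage% = (0.8 / 37) * 100
Step 3: Shrinkage% = 0.021622 * 100 = 2.1622% ≈ 2.2%

2.2%


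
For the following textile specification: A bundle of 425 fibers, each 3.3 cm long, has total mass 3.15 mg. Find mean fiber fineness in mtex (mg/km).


Formula: fineness (mtex) = mass (mg) / total length (km) = (mass_mg / total_length_m) * 1000
Step 1: Convert fiber length: 3.3 cm = 0.033 m
Step 2: Total fiber length = 425 * 0.033 = 14.025 m
Step 3: Linear density = 3.15 mg / 14.025 m = 0.2246 mg/m
Step 4: fineness = 0.2246 * 1000 = 224.6 mtex

224.6 mtex


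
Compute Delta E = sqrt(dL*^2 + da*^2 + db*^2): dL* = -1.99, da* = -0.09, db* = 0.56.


Formula: Delta E = sqrt(dL*^2 + da*^2 + db*^2)
Step 1: dL*^2 = (-1.99)^2 = 3.9601
Step 2: da*^2 = (-0.09)^2 = 0.0081
Step 3: db*^2 = 0.56^2 = 0.3136
Step 4: Sum = 3.9601 + 0.0081 + 0.3136 = 4.2818
Step 5: Delta E = sqrt(4.2818) = 2.07

2.07 Delta E


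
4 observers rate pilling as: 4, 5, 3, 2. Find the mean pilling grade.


Formula: Mean = sum / count
Sum = 4 + 5 + 3 + 2 = 14
Mean = 14 / 4 = 3.5

3.5


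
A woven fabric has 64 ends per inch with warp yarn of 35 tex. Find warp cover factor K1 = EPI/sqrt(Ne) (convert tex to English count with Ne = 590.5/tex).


Formula: K1 = EPI / sqrt(Ne), with Ne = 590.5 / tex_warp
Step 1: Ne = 590.5 / 35 = 16.871
Step 2: sqrt(Ne) = sqrt(16.871) = 4.1074
Step 3: K1 = 64 / 4.1074 = 15.6

15.6


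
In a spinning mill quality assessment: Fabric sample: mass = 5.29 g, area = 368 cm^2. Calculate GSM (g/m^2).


Formula: GSM = mass_g / area_m2
Step 1: Convert area: 368 cm^2 = 368 / 10000 = 0.0368 m^2
Step 2: GSM = 5.29 g / 0.0368 m^2 = 143.8 g/m^2

143.8 g/m^2


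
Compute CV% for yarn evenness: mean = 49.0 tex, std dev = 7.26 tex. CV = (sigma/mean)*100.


Formula: CV% = (standard deviation / mean) * 100
Step 1: Ratio = 7.26 / 49.0 = 0.148163
Step 2: CV% = 0.148163 * 100 = 14.8163% ≈ 14.8%

14.8%


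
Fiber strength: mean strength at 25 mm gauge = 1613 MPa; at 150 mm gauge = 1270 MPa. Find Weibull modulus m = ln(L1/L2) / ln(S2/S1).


Formula: m = ln(L1/L2) / ln(S2/S1)
Step 1: ln(L1/L2) = ln(25/150) = -1.79176
Step 2: S2/S1 = 1270/1613 = 0.78735
Step 3: ln(S2/S1) = ln(0.78735) = -0.23908
Step 4: m = -1.79176 / -0.23908 = 7.49

7.49 (Weibull m)


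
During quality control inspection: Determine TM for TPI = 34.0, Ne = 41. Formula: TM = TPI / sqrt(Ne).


Formula: TM = TPI / sqrt(Ne)
Step 1: sqrt(Ne) = sqrt(41) = 6.4031
Step 2: TM = 34.0 / 6.4031 = 5.31

5.31 TM


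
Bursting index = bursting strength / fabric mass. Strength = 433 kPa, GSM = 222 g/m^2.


Formula: Bursting Index = Bursting Strength / Fabric GSM
BI = 433 kPa / 222 g/m^2
BI = 1.950 kPa/(g/m^2)

1.950 kPa/(g/m^2)


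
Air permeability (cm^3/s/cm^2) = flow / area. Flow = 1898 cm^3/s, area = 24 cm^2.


Formula: Air Permeability = Airflow / Test Area
AP = 1898 cm^3/s / 24 cm^2
AP = 79.1 cm^3/s/cm^2

79.1 cm^3/s/cm^2


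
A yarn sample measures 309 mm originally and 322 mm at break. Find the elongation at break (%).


Formula: Elongation (%) = ((L_break - L0) / L0) * 100
Step 1: Extension = 322 - 309 = 13 mm
Step 2: Elongation = (13 / 309) * 100
Step 3: Elongation = 0.042071 * 100 = 4.2071% ≈ 4.2%

4.2%


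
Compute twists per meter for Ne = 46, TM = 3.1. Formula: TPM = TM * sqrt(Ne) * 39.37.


Formula: TPM = TM * sqrt(Ne) * 39.37
Step 1: sqrt(Ne) = sqrt(46) = 6.7823
Step 2: TM * sqrt(Ne) = 3.1 * 6.7823 = 21.0251
Step 3: TPM = 21.0251 * 39.37 = 828 twists/m

828 twists/m


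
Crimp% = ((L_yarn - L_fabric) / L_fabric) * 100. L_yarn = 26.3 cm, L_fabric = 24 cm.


Formula: Crimp% = ((L_yarn - L_fabric) / L_fabric) * 100
Step 1: Extension = 26.3 - 24 = 2.3 cm
Step 2: Crimp% = (2.3 / 24) * 100
Step 3: Crimp% = 0.095833 * 100 = 9.5833% ≈ 9.6%

9.6%


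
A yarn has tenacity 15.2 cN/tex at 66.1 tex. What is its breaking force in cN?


Formula: Breaking force = Tenacity * Linear density
F = 15.2 cN/tex * 66.1 tex
F = 1004.72 cN

1004.72 cN


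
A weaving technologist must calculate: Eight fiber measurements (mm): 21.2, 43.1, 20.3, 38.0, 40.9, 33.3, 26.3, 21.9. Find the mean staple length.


Formula: Mean = sum of lengths / count
Sum = 21.2 + 43.1 + 20.3 + 38.0 + 40.9 + 33.3 + 26.3 + 21.9
Sum = 245.0 mm
Mean = 245.0 / 8 = 30.63 mm

30.63 mm


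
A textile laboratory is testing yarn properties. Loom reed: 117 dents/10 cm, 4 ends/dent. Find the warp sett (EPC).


Formula: EPC = (dents per 10 cm * ends per dent) / 10
Step 1: Total ends per 10 cm = 117 * 4 = 468
Step 2: EPC = 468 / 10 = 46.8 ends/cm

46.8 ends/cm


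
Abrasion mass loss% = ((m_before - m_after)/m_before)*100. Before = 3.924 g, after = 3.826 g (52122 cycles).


Formula: Mass loss% = ((m_before - m_after) / m_before) * 100
Step 1: Mass loss = 3.924 - 3.826 = 0.098 g
Step 2: Ratio = 0.098 / 3.924 = 0.0249745
Step 3: Mass loss% = 0.0249745 * 100 = 2.49745% ≈ 2.50%

2.50%


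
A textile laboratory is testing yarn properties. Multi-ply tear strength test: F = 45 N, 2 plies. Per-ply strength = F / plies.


Formula: Per-ply strength = Total force / Number of plies
Per-ply = 45 N / 2
Per-ply = 22.5 N

22.5 N


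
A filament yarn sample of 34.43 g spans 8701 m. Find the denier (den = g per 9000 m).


Formula: den = (mass_g / length_m) * 9000
Substituting: den = (34.43 / 8701) * 9000
Intermediate: 34.43 / 8701 = 0.00395702 g/m
den = 0.00395702 * 9000 = 35.6 denier

35.6 denier


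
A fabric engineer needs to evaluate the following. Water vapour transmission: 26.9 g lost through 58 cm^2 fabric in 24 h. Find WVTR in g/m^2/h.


Formula: WVTR = mass_loss / (area * time)
Step 1: Convert area: 58 cm^2 = 0.0058 m^2
Step 2: WVTR = 26.9 g / (0.0058 m^2 * 24 h)
Step 3: WVTR = 26.9 / 0.1392 = 193.2 g/m^2/h

193.2 g/m^2/h


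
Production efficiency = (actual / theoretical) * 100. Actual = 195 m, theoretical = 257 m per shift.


Formula: Efficiency% = (Actual output / Theoretical output) * 100
Efficiency% = (195 / 257) * 100
Efficiency% = 0.758755 * 100 = 75.8755% ≈ 75.9%

75.9%


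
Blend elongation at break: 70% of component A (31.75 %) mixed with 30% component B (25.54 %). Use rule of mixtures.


Formula: Blend property = (fraction_A * property_A) + (fraction_B * property_B)
Step 1: Contribution A = 70/100 * 31.75 % = 22.225 %
Step 2: Contribution B = 30/100 * 25.54 % = 7.662 %
Step 3: Blend elongation at break = 22.225 + 7.662 = 29.887 %

29.887 %


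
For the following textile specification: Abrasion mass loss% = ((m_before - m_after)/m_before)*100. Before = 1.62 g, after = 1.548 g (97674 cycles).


Formula: Mass loss% = ((m_before - m_after) / m_before) * 100
Step 1: Mass loss = 1.62 - 1.548 = 0.072 g
Step 2: Ratio = 0.072 / 1.62 = 0.0444444
Step 3: Mass loss% = 0.0444444 * 100 = 4.44444% ≈ 4.44%

4.44%


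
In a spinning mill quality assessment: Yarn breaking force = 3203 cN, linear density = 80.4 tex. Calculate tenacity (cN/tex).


Formula: Tenacity = Breaking force / Linear density
Tenacity = 3203 cN / 80.4 tex
Tenacity = 39.84 cN/tex

39.84 cN/tex


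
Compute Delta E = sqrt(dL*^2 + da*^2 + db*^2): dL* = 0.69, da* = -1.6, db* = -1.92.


Formula: Delta E = sqrt(dL*^2 + da*^2 + db*^2)
Step 1: dL*^2 = 0.69^2 = 0.4761
Step 2: da*^2 = (-1.6)^2 = 2.56
Step 3: db*^2 = (-1.92)^2 = 3.6864
Step 4: Sum = 0.4761 + 2.56 + 3.6864 = 6.7225
Step 5: Delta E = sqrt(6.7225) = 2.59

2.59 Delta E


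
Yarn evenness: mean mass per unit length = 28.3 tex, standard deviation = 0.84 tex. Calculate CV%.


Formula: CV% = (standard deviation / mean) * 100
Step 1: Ratio = 0.84 / 28.3 = 0.029682
Step 2: CV% = 0.029682 * 100 = 2.9682% ≈ 3.0%

3.0%


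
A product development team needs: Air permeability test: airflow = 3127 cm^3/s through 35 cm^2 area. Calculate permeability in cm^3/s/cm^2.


Formula: Air Permeability = Airflow / Test Area
AP = 3127 cm^3/s / 35 cm^2
AP = 89.3 cm^3/s/cm^2

89.3 cm^3/s/cm^2


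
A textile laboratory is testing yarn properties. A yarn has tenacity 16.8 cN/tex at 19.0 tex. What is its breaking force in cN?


Formula: Breaking force = Tenacity * Linear density
F = 16.8 cN/tex * 19.0 tex
F = 319.20 cN

319.20 cN


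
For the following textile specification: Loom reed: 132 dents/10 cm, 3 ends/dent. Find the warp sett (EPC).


Formula: EPC = (dents per 10 cm * ends per dent) / 10
Step 1: Total ends per 10 cm = 132 * 3 = 396
Step 2: EPC = 396 / 10 = 39.6 ends/cm

39.6 ends/cm


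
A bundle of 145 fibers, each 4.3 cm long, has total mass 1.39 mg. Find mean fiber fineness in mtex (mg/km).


Formula: fineness (mtex) = mass (mg) / total length (km) = (mass_mg / total_length_m) * 1000
Step 1: Convert fiber length: 4.3 cm = 0.043 m
Step 2: Total fiber length = 145 * 0.043 = 6.235 m
Step 3: Linear density = 1.39 mg / 6.235 m = 0.2229 mg/m
Step 4: fineness = 0.2229 * 1000 = 222.9 mtex

222.9 mtex


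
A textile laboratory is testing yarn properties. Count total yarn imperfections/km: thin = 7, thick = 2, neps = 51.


Formula: Total = thin places + thick places + neps
Total = 7 + 2 + 51
Total = 60 imperfections/km

60 imperfections/km


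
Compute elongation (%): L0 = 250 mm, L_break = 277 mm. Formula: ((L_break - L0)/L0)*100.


Formula: Elongation (%) = ((L_break - L0) / L0) * 100
Step 1: Extension = 277 - 250 = 27 mm
Step 2: Elongation = (27 / 250) * 100
Step 3: Elongation = 0.108 * 100 = 10.8%

10.8%


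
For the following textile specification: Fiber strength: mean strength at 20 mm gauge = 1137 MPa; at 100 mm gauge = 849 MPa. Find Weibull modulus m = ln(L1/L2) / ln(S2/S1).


Formula: m = ln(L1/L2) / ln(S2/S1)
Step 1: ln(L1/L2) = ln(20/100) = -1.60944
Step 2: S2/S1 = 849/1137 = 0.7467
Step 3: ln(S2/S1) = ln(0.7467) = -0.29209
Step 4: m = -1.60944 / -0.29209 = 5.51

5.51 (Weibull m)


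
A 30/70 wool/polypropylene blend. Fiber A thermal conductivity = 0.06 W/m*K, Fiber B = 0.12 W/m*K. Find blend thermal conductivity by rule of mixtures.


Formula: Blend property = (fraction_A * property_A) + (fraction_B * property_B)
Step 1: Contribution A = 30/100 * 0.06 W/m*K = 0.018 W/m*K
Step 2: Contribution B = 70/100 * 0.12 W/m*K = 0.084 W/m*K
Step 3: Blend thermal conductivity = 0.018 + 0.084 = 0.102 W/m*K

0.102 W/m*K


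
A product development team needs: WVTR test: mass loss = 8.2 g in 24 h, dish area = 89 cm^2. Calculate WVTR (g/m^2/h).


Formula: WVTR = mass_loss / (area * time)
Step 1: Convert area: 89 cm^2 = 0.0089 m^2
Step 2: WVTR = 8.2 g / (0.0089 m^2 * 24 h)
Step 3: WVTR = 8.2 / 0.2136 = 38.4 g/m^2/h

38.4 g/m^2/h


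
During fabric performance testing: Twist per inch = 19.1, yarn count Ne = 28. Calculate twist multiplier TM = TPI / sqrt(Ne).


Formula: TM = TPI / sqrt(Ne)
Step 1: sqrt(Ne) = sqrt(28) = 5.2915
Step 2: TM = 19.1 / 5.2915 = 3.61

3.61 TM


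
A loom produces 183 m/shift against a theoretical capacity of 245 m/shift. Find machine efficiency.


Formula: Efficiency% = (Actual output / Theoretical output) * 100
Efficiency% = (183 / 245) * 100
Efficiency% = 0.746939 * 100 = 74.6939% ≈ 74.7%

74.7%


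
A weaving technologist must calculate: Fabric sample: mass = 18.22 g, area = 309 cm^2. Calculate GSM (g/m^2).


Formula: GSM = mass_g / area_m2
Step 1: Convert area: 309 cm^2 = 309 / 10000 = 0.0309 m^2
Step 2: GSM = 18.22 g / 0.0309 m^2 = 589.6 g/m^2

589.6 g/m^2


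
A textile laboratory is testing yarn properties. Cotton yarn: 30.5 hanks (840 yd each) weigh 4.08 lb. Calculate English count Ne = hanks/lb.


Formula: Ne = hanks / mass_lb
Substituting: Ne = 30.5 / 4.08
Ne = 7.5

7.5 Ne


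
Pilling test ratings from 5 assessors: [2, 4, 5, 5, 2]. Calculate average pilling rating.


Formula: Mean = sum / count
Sum = 2 + 4 + 5 + 5 + 2 = 18
Mean = 18 / 5 = 3.6

3.6


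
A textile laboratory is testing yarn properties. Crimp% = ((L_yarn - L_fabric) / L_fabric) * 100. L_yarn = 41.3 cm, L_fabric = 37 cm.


Formula: Crimp% = ((L_yarn - L_fabric) / L_fabric) * 100
Step 1: Extension = 41.3 - 37 = 4.3 cm
Step 2: Crimp% = (4.3 / 37) * 100
Step 3: Crimp% = 0.116216 * 100 = 11.6216% ≈ 11.6%

11.6%


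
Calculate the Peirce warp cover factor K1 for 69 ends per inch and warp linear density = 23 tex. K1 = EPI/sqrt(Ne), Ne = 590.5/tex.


Formula: K1 = EPI / sqrt(Ne), with Ne = 590.5 / tex_warp
Step 1: Ne = 590.5 / 23 = 25.674
Step 2: sqrt(Ne) = sqrt(25.674) = 5.067
Step 3: K1 = 69 / 5.067 = 13.6

13.6


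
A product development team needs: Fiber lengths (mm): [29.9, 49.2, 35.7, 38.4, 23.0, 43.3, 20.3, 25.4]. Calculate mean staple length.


Formula: Mean = sum of lengths / count
Sum = 29.9 + 49.2 + 35.7 + 38.4 + 23.0 + 43.3 + 20.3 + 25.4
Sum = 265.2 mm
Mean = 265.2 / 8 = 33.15 mm

33.15 mm


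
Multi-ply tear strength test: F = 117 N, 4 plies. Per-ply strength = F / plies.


Formula: Per-ply strength = Total force / Number of plies
Per-ply = 117 N / 4
Per-ply = 29.25 N

29.25 N


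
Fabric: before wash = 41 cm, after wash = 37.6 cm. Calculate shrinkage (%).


Formula: Shrinkage% = ((L_before - L_after) / L_before) * 100
Step 1: Shrinkage = 41 - 37.6 = 3.4 cm
Step 2: Shrinkage% = (3.4 / 41) * 100
Step 3: Shrinkage% = 0.082927 * 100 = 8.2927% ≈ 8.3%

8.3%


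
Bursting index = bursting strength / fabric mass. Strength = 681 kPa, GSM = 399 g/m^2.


Formula: Bursting Index = Bursting Strength / Fabric GSM
BI = 681 kPa / 399 g/m^2
BI = 1.707 kPa/(g/m^2)

1.707 kPa/(g/m^2)


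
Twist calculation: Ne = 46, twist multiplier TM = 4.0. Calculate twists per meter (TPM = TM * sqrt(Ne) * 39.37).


Formula: TPM = TM * sqrt(Ne) * 39.37
Step 1: sqrt(Ne) = sqrt(46) = 6.7823
Step 2: TM * sqrt(Ne) = 4.0 * 6.7823 = 27.1292
Step 3: TPM = 27.1292 * 39.37 = 1068 twists/m

1068 twists/m


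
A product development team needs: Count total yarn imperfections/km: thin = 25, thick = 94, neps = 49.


Formula: Total = thin places + thick places + neps
Total = 25 + 94 + 49
Total = 168 imperfections/km

168 imperfections/km


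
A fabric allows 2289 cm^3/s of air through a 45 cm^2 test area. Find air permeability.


Formula: Air Permeability = Airflow / Test Area
AP = 2289 cm^3/s / 45 cm^2
AP = 50.9 cm^3/s/cm^2

50.9 cm^3/s/cm^2


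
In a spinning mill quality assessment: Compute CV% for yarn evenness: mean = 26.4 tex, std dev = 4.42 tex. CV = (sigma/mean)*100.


Formula: CV% = (standard deviation / mean) * 100
Step 1: Ratio = 4.42 / 26.4 = 0.167424
Step 2: CV% = 0.167424 * 100 = 16.7424% ≈ 16.7%

16.7%


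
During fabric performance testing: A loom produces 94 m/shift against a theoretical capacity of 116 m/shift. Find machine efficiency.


Formula: Efficiency% = (Actual output / Theoretical output) * 100
Efficiency% = (94 / 116) * 100
Efficiency% = 0.810345 * 100 = 81.0345% ≈ 81.0%

81.0%


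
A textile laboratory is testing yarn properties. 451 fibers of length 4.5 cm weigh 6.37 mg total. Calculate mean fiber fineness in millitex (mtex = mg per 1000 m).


Formula: fineness (mtex) = mass (mg) / total length (km) = (mass_mg / total_length_m) * 1000
Step 1: Convert fiber length: 4.5 cm = 0.045 m
Step 2: Total fiber length = 451 * 0.045 = 20.295 m
Step 3: Linear density = 6.37 mg / 20.295 m = 0.3139 mg/m
Step 4: fineness = 0.3139 * 1000 = 313.9 mtex

313.9 mtex


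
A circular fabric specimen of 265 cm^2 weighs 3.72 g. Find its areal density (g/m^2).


Formula: GSM = mass_g / area_m2
Step 1: Convert area: 265 cm^2 = 265 / 10000 = 0.0265 m^2
Step 2: GSM = 3.72 g / 0.0265 m^2 = 140.4 g/m^2

140.4 g/m^2


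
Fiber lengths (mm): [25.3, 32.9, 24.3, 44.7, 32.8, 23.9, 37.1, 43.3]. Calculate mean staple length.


Formula: Mean = sum of lengths / count
Sum = 25.3 + 32.9 + 24.3 + 44.7 + 32.8 + 23.9 + 37.1 + 43.3
Sum = 264.3 mm
Mean = 264.3 / 8 = 33.04 mm

33.04 mm


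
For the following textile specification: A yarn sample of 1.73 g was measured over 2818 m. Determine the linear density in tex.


Formula: Tex = (mass_g / length_m) * 1000
Substituting: Tex = (1.73 / 2818) * 1000
Intermediate: 1.73 / 2818 = 0.00061391 g/m
Tex = 0.00061391 * 1000 = 0.61 tex

0.61 tex


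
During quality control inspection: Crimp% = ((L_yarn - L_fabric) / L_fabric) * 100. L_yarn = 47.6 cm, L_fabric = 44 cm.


Formula: Crimp% = ((L_yarn - L_fabric) / L_fabric) * 100
Step 1: Extension = 47.6 - 44 = 3.6 cm
Step 2: Crimp% = (3.6 / 44) * 100
Step 3: Crimp% = 0.081818 * 100 = 8.1818% ≈ 8.2%

8.2%


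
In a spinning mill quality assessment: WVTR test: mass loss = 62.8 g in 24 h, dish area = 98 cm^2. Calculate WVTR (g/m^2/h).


Formula: WVTR = mass_loss / (area * time)
Step 1: Convert area: 98 cm^2 = 0.0098 m^2
Step 2: WVTR = 62.8 g / (0.0098 m^2 * 24 h)
Step 3: WVTR = 62.8 / 0.2352 = 267.0 g/m^2/h

267.0 g/m^2/h


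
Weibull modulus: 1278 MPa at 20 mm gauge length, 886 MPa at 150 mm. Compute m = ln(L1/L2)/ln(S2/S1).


Formula: m = ln(L1/L2) / ln(S2/S1)
Step 1: ln(L1/L2) = ln(20/150) = -2.01490
Step 2: S2/S1 = 886/1278 = 0.69327
Step 3: ln(S2/S1) = ln(0.69327) = -0.36634
Step 4: m = -2.01490 / -0.36634 = 5.50

5.50 (Weibull m)


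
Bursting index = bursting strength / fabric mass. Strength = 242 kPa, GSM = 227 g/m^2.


Formula: Bursting Index = Bursting Strength / Fabric GSM
BI = 242 kPa / 227 g/m^2
BI = 1.066 kPa/(g/m^2)

1.066 kPa/(g/m^2)


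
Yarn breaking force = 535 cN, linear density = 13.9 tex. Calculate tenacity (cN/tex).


Formula: Tenacity = Breaking force / Linear density
Tenacity = 535 cN / 13.9 tex
Tenacity = 38.49 cN/tex

38.49 cN/tex


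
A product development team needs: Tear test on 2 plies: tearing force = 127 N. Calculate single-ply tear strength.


Formula: Per-ply strength = Total force / Number of plies
Per-ply = 127 N / 2
Per-ply = 63.5 N

63.5 N


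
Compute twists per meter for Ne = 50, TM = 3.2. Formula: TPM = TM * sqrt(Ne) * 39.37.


Formula: TPM = TM * sqrt(Ne) * 39.37
Step 1: sqrt(Ne) = sqrt(50) = 7.0711
Step 2: TM * sqrt(Ne) = 3.2 * 7.0711 = 22.6275
Step 3: TPM = 22.6275 * 39.37 = 891 twists/m

891 twists/m


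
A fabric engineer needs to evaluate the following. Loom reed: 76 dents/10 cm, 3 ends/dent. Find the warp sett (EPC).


Formula: EPC = (dents per 10 cm * ends per dent) / 10
Step 1: Total ends per 10 cm = 76 * 3 = 228
Step 2: EPC = 228 / 10 = 22.8 ends/cm

22.8 ends/cm


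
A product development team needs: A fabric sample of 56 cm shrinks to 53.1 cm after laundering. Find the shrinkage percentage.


Formula: Shrinkage% = ((L_before - L_after) / L_before) * 100
Step 1: Shrinkage = 56 - 53.1 = 2.9 cm
Step 2: Shrinkage% = (2.9 / 56) * 100
Step 3: Shrinkage% = 0.051786 * 100 = 5.1786% ≈ 5.2%

5.2%
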